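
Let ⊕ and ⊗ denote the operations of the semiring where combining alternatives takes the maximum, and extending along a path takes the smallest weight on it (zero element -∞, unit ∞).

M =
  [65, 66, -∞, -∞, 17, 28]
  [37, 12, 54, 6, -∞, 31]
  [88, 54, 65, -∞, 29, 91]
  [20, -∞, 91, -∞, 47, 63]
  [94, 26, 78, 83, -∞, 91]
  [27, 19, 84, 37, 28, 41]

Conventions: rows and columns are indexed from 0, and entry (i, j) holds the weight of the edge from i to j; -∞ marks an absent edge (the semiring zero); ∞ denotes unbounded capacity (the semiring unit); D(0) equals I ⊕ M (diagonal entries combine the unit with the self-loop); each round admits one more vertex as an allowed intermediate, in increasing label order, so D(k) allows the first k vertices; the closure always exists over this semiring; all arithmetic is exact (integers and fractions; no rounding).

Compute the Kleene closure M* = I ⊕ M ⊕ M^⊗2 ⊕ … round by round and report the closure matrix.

D(0):
  [∞, 66, -∞, -∞, 17, 28]
  [37, ∞, 54, 6, -∞, 31]
  [88, 54, ∞, -∞, 29, 91]
  [20, -∞, 91, ∞, 47, 63]
  [94, 26, 78, 83, ∞, 91]
  [27, 19, 84, 37, 28, ∞]
D(1):
  [∞, 66, -∞, -∞, 17, 28]
  [37, ∞, 54, 6, 17, 31]
  [88, 66, ∞, -∞, 29, 91]
  [20, 20, 91, ∞, 47, 63]
  [94, 66, 78, 83, ∞, 91]
  [27, 27, 84, 37, 28, ∞]
D(2):
  [∞, 66, 54, 6, 17, 31]
  [37, ∞, 54, 6, 17, 31]
  [88, 66, ∞, 6, 29, 91]
  [20, 20, 91, ∞, 47, 63]
  [94, 66, 78, 83, ∞, 91]
  [27, 27, 84, 37, 28, ∞]
D(3):
  [∞, 66, 54, 6, 29, 54]
  [54, ∞, 54, 6, 29, 54]
  [88, 66, ∞, 6, 29, 91]
  [88, 66, 91, ∞, 47, 91]
  [94, 66, 78, 83, ∞, 91]
  [84, 66, 84, 37, 29, ∞]
D(4):
  [∞, 66, 54, 6, 29, 54]
  [54, ∞, 54, 6, 29, 54]
  [88, 66, ∞, 6, 29, 91]
  [88, 66, 91, ∞, 47, 91]
  [94, 66, 83, 83, ∞, 91]
  [84, 66, 84, 37, 37, ∞]
D(5):
  [∞, 66, 54, 29, 29, 54]
  [54, ∞, 54, 29, 29, 54]
  [88, 66, ∞, 29, 29, 91]
  [88, 66, 91, ∞, 47, 91]
  [94, 66, 83, 83, ∞, 91]
  [84, 66, 84, 37, 37, ∞]
D(6):
  [∞, 66, 54, 37, 37, 54]
  [54, ∞, 54, 37, 37, 54]
  [88, 66, ∞, 37, 37, 91]
  [88, 66, 91, ∞, 47, 91]
  [94, 66, 84, 83, ∞, 91]
  [84, 66, 84, 37, 37, ∞]
Answer: M* = [[∞, 66, 54, 37, 37, 54], [54, ∞, 54, 37, 37, 54], [88, 66, ∞, 37, 37, 91], [88, 66, 91, ∞, 47, 91], [94, 66, 84, 83, ∞, 91], [84, 66, 84, 37, 37, ∞]]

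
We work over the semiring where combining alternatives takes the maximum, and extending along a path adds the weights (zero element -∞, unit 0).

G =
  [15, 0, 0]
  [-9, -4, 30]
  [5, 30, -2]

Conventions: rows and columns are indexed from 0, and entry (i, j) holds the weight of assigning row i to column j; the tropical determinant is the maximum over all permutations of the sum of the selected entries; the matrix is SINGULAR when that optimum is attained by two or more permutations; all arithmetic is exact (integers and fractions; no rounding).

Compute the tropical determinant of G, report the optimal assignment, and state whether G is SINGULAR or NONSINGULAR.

σ = (0, 1, 2): 15 + (-4) + (-2) = 9
σ = (0, 2, 1): 15 + 30 + 30 = 75
σ = (1, 0, 2): 0 + (-9) + (-2) = -11
σ = (1, 2, 0): 0 + 30 + 5 = 35
σ = (2, 0, 1): 0 + (-9) + 30 = 21
σ = (2, 1, 0): 0 + (-4) + 5 = 1
Optimal value attained by: σ = (0, 2, 1).
Answer: det⊕(G) = 75; verdict: NONSINGULAR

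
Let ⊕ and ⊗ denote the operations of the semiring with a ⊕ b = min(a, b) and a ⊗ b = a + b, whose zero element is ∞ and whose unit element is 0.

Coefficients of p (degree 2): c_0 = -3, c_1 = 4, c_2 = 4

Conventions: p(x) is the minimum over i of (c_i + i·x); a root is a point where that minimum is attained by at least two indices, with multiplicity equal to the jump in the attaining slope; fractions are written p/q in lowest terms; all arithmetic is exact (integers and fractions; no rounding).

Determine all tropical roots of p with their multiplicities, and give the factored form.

hull edge (i=0, c=-3) to (i=2, c=4): slope 7/2, span 2
Factored form: p(x) = 4 ⊗ (x ⊕ (-7/2)) ⊗ (x ⊕ (-7/2))
Answer: roots = -7/2 (mult 2)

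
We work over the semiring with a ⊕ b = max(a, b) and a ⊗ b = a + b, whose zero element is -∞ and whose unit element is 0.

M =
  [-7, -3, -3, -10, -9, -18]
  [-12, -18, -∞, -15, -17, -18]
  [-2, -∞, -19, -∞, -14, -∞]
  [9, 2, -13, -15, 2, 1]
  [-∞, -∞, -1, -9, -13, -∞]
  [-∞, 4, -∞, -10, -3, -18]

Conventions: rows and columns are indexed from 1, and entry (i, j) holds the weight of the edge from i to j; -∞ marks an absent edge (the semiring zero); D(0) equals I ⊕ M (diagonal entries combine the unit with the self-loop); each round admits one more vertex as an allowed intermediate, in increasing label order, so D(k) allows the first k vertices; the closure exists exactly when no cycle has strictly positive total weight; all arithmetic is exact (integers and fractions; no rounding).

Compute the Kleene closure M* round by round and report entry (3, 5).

D(0):
  [0, -3, -3, -10, -9, -18]
  [-12, 0, -∞, -15, -17, -18]
  [-2, -∞, 0, -∞, -14, -∞]
  [9, 2, -13, 0, 2, 1]
  [-∞, -∞, -1, -9, 0, -∞]
  [-∞, 4, -∞, -10, -3, 0]
D(1):
  [0, -3, -3, -10, -9, -18]
  [-12, 0, -15, -15, -17, -18]
  [-2, -5, 0, -12, -11, -20]
  [9, 6, 6, 0, 2, 1]
  [-∞, -∞, -1, -9, 0, -∞]
  [-∞, 4, -∞, -10, -3, 0]
D(2):
  [0, -3, -3, -10, -9, -18]
  [-12, 0, -15, -15, -17, -18]
  [-2, -5, 0, -12, -11, -20]
  [9, 6, 6, 0, 2, 1]
  [-∞, -∞, -1, -9, 0, -∞]
  [-8, 4, -11, -10, -3, 0]
D(3):
  [0, -3, -3, -10, -9, -18]
  [-12, 0, -15, -15, -17, -18]
  [-2, -5, 0, -12, -11, -20]
  [9, 6, 6, 0, 2, 1]
  [-3, -6, -1, -9, 0, -21]
  [-8, 4, -11, -10, -3, 0]
D(4):
  [0, -3, -3, -10, -8, -9]
  [-6, 0, -9, -15, -13, -14]
  [-2, -5, 0, -12, -10, -11]
  [9, 6, 6, 0, 2, 1]
  [0, -3, -1, -9, 0, -8]
  [-1, 4, -4, -10, -3, 0]
D(5):
  [0, -3, -3, -10, -8, -9]
  [-6, 0, -9, -15, -13, -14]
  [-2, -5, 0, -12, -10, -11]
  [9, 6, 6, 0, 2, 1]
  [0, -3, -1, -9, 0, -8]
  [-1, 4, -4, -10, -3, 0]
D(6):
  [0, -3, -3, -10, -8, -9]
  [-6, 0, -9, -15, -13, -14]
  [-2, -5, 0, -12, -10, -11]
  [9, 6, 6, 0, 2, 1]
  [0, -3, -1, -9, 0, -8]
  [-1, 4, -4, -10, -3, 0]
Answer: M*[3][5] = -10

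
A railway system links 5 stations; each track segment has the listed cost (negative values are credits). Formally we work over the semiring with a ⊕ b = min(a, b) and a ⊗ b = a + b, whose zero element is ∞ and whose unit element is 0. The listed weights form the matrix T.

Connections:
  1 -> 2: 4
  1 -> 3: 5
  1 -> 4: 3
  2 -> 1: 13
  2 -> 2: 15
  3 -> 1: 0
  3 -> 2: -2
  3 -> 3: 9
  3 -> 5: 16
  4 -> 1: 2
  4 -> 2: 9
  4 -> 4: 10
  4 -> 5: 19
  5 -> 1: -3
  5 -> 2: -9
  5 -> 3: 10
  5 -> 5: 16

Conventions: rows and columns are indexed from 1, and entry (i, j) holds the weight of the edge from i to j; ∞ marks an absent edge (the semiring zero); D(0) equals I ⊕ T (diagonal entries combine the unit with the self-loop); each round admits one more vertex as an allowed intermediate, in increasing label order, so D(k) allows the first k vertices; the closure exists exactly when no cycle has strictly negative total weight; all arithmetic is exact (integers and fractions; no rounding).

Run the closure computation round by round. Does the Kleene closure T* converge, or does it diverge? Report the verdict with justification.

D(0):
  [0, 4, 5, 3, ∞]
  [13, 0, ∞, ∞, ∞]
  [0, -2, 0, ∞, 16]
  [2, 9, ∞, 0, 19]
  [-3, -9, 10, ∞, 0]
D(1):
  [0, 4, 5, 3, ∞]
  [13, 0, 18, 16, ∞]
  [0, -2, 0, 3, 16]
  [2, 6, 7, 0, 19]
  [-3, -9, 2, 0, 0]
D(2):
  [0, 4, 5, 3, ∞]
  [13, 0, 18, 16, ∞]
  [0, -2, 0, 3, 16]
  [2, 6, 7, 0, 19]
  [-3, -9, 2, 0, 0]
D(3):
  [0, 3, 5, 3, 21]
  [13, 0, 18, 16, 34]
  [0, -2, 0, 3, 16]
  [2, 5, 7, 0, 19]
  [-3, -9, 2, 0, 0]
D(4):
  [0, 3, 5, 3, 21]
  [13, 0, 18, 16, 34]
  [0, -2, 0, 3, 16]
  [2, 5, 7, 0, 19]
  [-3, -9, 2, 0, 0]
D(5):
  [0, 3, 5, 3, 21]
  [13, 0, 18, 16, 34]
  [0, -2, 0, 3, 16]
  [2, 5, 7, 0, 19]
  [-3, -9, 2, 0, 0]
Key observation: every diagonal entry stays at the unit through all rounds, so no improving cycle exists.
Answer: CONVERGES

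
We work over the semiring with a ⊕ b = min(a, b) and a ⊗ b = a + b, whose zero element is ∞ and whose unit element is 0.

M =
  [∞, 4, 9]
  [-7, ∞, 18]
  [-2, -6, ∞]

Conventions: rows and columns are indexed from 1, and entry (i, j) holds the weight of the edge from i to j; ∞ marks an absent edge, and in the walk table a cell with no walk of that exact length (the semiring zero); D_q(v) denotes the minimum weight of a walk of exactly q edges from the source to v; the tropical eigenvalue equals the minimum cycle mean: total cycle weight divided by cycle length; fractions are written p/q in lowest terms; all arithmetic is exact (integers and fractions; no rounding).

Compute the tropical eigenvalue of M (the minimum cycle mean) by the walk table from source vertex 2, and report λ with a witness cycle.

q=0: [∞, 0, ∞]
q=1: [-7, ∞, 18]
q=2: [16, -3, 2]
q=3: [-10, -4, 15]
Optimal cycle mean attained by: cycle 1->2->1, total 4 + (-7), length 2.
Answer: λ = -3/2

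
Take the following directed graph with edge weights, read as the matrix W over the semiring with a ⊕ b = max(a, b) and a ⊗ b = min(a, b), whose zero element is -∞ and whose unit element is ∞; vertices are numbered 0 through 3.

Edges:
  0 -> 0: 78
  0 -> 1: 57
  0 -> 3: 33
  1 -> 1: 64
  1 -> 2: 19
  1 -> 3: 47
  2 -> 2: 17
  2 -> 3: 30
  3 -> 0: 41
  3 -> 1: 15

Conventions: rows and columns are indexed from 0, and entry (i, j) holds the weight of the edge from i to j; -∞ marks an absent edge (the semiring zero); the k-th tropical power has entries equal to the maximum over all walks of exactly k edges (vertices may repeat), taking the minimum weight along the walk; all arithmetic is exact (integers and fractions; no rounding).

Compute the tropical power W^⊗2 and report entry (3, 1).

W^⊗2:
  [78, 57, 19, 47]
  [41, 64, 19, 47]
  [30, 15, 17, 17]
  [41, 41, 15, 33]
Key observation: the optimum is the walk 3->0->1, with weight 41 min 57 = 41.
Optimal value attained by: walk 3->0->1.
Answer: (W^⊗2)[3][1] = 41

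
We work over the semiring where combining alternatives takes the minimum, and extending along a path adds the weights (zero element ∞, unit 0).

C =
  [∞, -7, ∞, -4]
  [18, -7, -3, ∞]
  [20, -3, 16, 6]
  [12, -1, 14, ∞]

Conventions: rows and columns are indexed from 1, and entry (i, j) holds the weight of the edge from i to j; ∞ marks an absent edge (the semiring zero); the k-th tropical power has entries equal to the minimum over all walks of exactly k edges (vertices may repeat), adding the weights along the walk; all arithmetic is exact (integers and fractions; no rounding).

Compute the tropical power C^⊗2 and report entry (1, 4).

C^⊗2:
  [8, -14, -10, ∞]
  [11, -14, -10, 3]
  [15, -10, -6, 16]
  [17, -8, -4, 8]
Key observation: no walk of exactly 2 edges connects these vertices, so the entry is the semiring zero.
Answer: (C^⊗2)[1][4] = ∞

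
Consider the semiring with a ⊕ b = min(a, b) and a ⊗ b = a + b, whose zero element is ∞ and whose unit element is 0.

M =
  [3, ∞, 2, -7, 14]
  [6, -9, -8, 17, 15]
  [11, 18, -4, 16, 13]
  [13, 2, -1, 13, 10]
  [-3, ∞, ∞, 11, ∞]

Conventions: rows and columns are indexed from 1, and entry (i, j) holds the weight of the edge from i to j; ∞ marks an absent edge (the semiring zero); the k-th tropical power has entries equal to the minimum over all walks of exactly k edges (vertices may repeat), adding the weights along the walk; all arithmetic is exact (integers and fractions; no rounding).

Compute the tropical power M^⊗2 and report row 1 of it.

M^⊗2:
  [6, -5, -8, -4, 3]
  [-3, -18, -17, -1, 5]
  [7, 9, -8, 4, 9]
  [7, -7, -6, 6, 12]
  [0, 13, -1, -10, 11]
Answer: row 1 of M^⊗2 = [6, -5, -8, -4, 3]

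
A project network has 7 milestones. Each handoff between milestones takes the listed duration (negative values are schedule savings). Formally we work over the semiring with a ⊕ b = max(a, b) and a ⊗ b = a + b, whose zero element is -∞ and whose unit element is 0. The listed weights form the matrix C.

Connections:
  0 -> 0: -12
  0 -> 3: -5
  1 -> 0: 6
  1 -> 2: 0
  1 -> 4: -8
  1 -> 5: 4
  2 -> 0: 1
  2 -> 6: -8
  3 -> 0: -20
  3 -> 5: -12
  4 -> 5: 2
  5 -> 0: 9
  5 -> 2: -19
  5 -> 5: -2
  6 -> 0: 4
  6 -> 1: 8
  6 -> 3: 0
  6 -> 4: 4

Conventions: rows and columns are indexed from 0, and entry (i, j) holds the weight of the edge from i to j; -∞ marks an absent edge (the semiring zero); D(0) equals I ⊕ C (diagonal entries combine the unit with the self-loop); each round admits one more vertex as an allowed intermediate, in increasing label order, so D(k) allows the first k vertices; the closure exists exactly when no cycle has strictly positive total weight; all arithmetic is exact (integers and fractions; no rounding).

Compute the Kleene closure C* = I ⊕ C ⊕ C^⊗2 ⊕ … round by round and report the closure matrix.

D(0):
  [0, -∞, -∞, -5, -∞, -∞, -∞]
  [6, 0, 0, -∞, -8, 4, -∞]
  [1, -∞, 0, -∞, -∞, -∞, -8]
  [-20, -∞, -∞, 0, -∞, -12, -∞]
  [-∞, -∞, -∞, -∞, 0, 2, -∞]
  [9, -∞, -19, -∞, -∞, 0, -∞]
  [4, 8, -∞, 0, 4, -∞, 0]
D(1):
  [0, -∞, -∞, -5, -∞, -∞, -∞]
  [6, 0, 0, 1, -8, 4, -∞]
  [1, -∞, 0, -4, -∞, -∞, -8]
  [-20, -∞, -∞, 0, -∞, -12, -∞]
  [-∞, -∞, -∞, -∞, 0, 2, -∞]
  [9, -∞, -19, 4, -∞, 0, -∞]
  [4, 8, -∞, 0, 4, -∞, 0]
D(2):
  [0, -∞, -∞, -5, -∞, -∞, -∞]
  [6, 0, 0, 1, -8, 4, -∞]
  [1, -∞, 0, -4, -∞, -∞, -8]
  [-20, -∞, -∞, 0, -∞, -12, -∞]
  [-∞, -∞, -∞, -∞, 0, 2, -∞]
  [9, -∞, -19, 4, -∞, 0, -∞]
  [14, 8, 8, 9, 4, 12, 0]
D(3):
  [0, -∞, -∞, -5, -∞, -∞, -∞]
  [6, 0, 0, 1, -8, 4, -8]
  [1, -∞, 0, -4, -∞, -∞, -8]
  [-20, -∞, -∞, 0, -∞, -12, -∞]
  [-∞, -∞, -∞, -∞, 0, 2, -∞]
  [9, -∞, -19, 4, -∞, 0, -27]
  [14, 8, 8, 9, 4, 12, 0]
D(4):
  [0, -∞, -∞, -5, -∞, -17, -∞]
  [6, 0, 0, 1, -8, 4, -8]
  [1, -∞, 0, -4, -∞, -16, -8]
  [-20, -∞, -∞, 0, -∞, -12, -∞]
  [-∞, -∞, -∞, -∞, 0, 2, -∞]
  [9, -∞, -19, 4, -∞, 0, -27]
  [14, 8, 8, 9, 4, 12, 0]
D(5):
  [0, -∞, -∞, -5, -∞, -17, -∞]
  [6, 0, 0, 1, -8, 4, -8]
  [1, -∞, 0, -4, -∞, -16, -8]
  [-20, -∞, -∞, 0, -∞, -12, -∞]
  [-∞, -∞, -∞, -∞, 0, 2, -∞]
  [9, -∞, -19, 4, -∞, 0, -27]
  [14, 8, 8, 9, 4, 12, 0]
D(6):
  [0, -∞, -36, -5, -∞, -17, -44]
  [13, 0, 0, 8, -8, 4, -8]
  [1, -∞, 0, -4, -∞, -16, -8]
  [-3, -∞, -31, 0, -∞, -12, -39]
  [11, -∞, -17, 6, 0, 2, -25]
  [9, -∞, -19, 4, -∞, 0, -27]
  [21, 8, 8, 16, 4, 12, 0]
D(7):
  [0, -36, -36, -5, -40, -17, -44]
  [13, 0, 0, 8, -4, 4, -8]
  [13, 0, 0, 8, -4, 4, -8]
  [-3, -31, -31, 0, -35, -12, -39]
  [11, -17, -17, 6, 0, 2, -25]
  [9, -19, -19, 4, -23, 0, -27]
  [21, 8, 8, 16, 4, 12, 0]
Answer: C* = [[0, -36, -36, -5, -40, -17, -44], [13, 0, 0, 8, -4, 4, -8], [13, 0, 0, 8, -4, 4, -8], [-3, -31, -31, 0, -35, -12, -39], [11, -17, -17, 6, 0, 2, -25], [9, -19, -19, 4, -23, 0, -27], [21, 8, 8, 16, 4, 12, 0]]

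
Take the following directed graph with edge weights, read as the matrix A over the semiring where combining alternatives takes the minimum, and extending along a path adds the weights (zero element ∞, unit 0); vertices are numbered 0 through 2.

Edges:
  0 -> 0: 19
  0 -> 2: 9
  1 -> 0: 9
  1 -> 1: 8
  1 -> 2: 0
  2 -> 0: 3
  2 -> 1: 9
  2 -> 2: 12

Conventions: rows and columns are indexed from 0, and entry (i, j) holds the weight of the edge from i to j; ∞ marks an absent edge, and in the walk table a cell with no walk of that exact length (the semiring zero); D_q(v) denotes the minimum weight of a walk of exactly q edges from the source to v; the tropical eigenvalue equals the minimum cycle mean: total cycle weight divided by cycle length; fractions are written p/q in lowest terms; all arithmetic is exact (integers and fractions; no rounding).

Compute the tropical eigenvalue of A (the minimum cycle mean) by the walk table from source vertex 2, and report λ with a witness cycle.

q=0: [∞, ∞, 0]
q=1: [3, 9, 12]
q=2: [15, 17, 9]
q=3: [12, 18, 17]
Optimal cycle mean attained by: cycle 1->2->1, total 0 + 9, length 2.
Answer: λ = 9/2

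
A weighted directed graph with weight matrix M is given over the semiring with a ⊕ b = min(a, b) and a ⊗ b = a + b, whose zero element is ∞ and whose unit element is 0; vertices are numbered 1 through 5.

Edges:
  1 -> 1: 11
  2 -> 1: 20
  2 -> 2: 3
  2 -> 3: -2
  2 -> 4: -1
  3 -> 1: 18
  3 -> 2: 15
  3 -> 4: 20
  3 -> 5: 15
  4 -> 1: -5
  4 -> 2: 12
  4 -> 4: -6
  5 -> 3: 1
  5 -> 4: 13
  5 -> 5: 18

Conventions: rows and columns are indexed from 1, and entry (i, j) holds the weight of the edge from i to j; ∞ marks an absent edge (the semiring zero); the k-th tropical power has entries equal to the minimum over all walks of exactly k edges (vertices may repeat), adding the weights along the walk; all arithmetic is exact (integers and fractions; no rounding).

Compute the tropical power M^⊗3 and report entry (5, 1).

M^⊗2:
  [22, ∞, ∞, ∞, ∞]
  [-6, 6, 1, -7, 13]
  [15, 18, 13, 14, 33]
  [-11, 6, 10, -12, ∞]
  [8, 16, 19, 7, 16]
M^⊗3:
  [33, ∞, ∞, ∞, ∞]
  [-12, 5, 4, -13, 16]
  [9, 21, 16, 8, 28]
  [-17, 0, 4, -18, 25]
  [2, 19, 14, 1, 34]
Key observation: the optimum is the walk 5->4->4->1, with weight 13 + (-6) + (-5) = 2.
Optimal value attained by: walk 5->4->4->1.
Answer: (M^⊗3)[5][1] = 2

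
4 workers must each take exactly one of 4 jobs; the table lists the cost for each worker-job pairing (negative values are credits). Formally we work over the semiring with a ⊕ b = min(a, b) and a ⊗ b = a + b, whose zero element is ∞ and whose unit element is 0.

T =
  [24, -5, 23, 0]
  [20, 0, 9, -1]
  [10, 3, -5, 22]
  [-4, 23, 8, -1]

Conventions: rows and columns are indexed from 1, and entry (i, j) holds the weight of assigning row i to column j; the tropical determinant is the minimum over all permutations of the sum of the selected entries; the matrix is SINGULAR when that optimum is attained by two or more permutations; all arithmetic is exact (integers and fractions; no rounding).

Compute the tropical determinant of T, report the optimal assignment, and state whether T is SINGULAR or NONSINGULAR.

σ = (1, 2, 3, 4): 24 + 0 + (-5) + (-1) = 18
σ = (1, 2, 4, 3): 24 + 0 + 22 + 8 = 54
σ = (1, 3, 2, 4): 24 + 9 + 3 + (-1) = 35
σ = (1, 3, 4, 2): 24 + 9 + 22 + 23 = 78
σ = (1, 4, 2, 3): 24 + (-1) + 3 + 8 = 34
σ = (1, 4, 3, 2): 24 + (-1) + (-5) + 23 = 41
σ = (2, 1, 3, 4): (-5) + 20 + (-5) + (-1) = 9
σ = (2, 1, 4, 3): (-5) + 20 + 22 + 8 = 45
σ = (2, 3, 1, 4): (-5) + 9 + 10 + (-1) = 13
σ = (2, 3, 4, 1): (-5) + 9 + 22 + (-4) = 22
σ = (2, 4, 1, 3): (-5) + (-1) + 10 + 8 = 12
σ = (2, 4, 3, 1): (-5) + (-1) + (-5) + (-4) = -15
σ = (3, 1, 2, 4): 23 + 20 + 3 + (-1) = 45
σ = (3, 1, 4, 2): 23 + 20 + 22 + 23 = 88
σ = (3, 2, 1, 4): 23 + 0 + 10 + (-1) = 32
σ = (3, 2, 4, 1): 23 + 0 + 22 + (-4) = 41
σ = (3, 4, 1, 2): 23 + (-1) + 10 + 23 = 55
σ = (3, 4, 2, 1): 23 + (-1) + 3 + (-4) = 21
σ = (4, 1, 2, 3): 0 + 20 + 3 + 8 = 31
σ = (4, 1, 3, 2): 0 + 20 + (-5) + 23 = 38
σ = (4, 2, 1, 3): 0 + 0 + 10 + 8 = 18
σ = (4, 2, 3, 1): 0 + 0 + (-5) + (-4) = -9
σ = (4, 3, 1, 2): 0 + 9 + 10 + 23 = 42
σ = (4, 3, 2, 1): 0 + 9 + 3 + (-4) = 8
Optimal value attained by: σ = (2, 4, 3, 1).
Answer: det⊕(T) = -15; verdict: NONSINGULAR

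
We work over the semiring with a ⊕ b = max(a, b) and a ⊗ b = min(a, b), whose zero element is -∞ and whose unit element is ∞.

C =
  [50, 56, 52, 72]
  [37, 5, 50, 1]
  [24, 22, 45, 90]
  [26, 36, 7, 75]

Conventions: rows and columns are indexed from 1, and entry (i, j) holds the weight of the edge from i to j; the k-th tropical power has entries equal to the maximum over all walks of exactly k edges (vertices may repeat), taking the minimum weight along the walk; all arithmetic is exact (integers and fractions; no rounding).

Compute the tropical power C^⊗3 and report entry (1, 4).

C^⊗2:
  [50, 50, 50, 72]
  [37, 37, 45, 50]
  [26, 36, 45, 75]
  [36, 36, 36, 75]
C^⊗3:
  [50, 50, 50, 72]
  [37, 37, 45, 50]
  [36, 36, 45, 75]
  [36, 36, 36, 75]
Key observation: the optimum is the walk 1->4->4->4, with weight 72 min 75 min 75 = 72.
Optimal value attained by: walk 1->4->4->4.
Answer: (C^⊗3)[1][4] = 72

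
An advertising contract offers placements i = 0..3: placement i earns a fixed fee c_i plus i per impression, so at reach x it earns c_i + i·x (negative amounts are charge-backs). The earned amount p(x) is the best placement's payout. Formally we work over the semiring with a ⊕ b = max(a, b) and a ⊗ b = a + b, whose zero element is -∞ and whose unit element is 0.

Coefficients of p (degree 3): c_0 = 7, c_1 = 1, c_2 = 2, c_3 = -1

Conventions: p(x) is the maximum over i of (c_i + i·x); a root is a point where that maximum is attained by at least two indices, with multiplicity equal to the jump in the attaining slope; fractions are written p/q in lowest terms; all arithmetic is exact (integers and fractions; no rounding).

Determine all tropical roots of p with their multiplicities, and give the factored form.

hull edge (i=0, c=7) to (i=2, c=2): slope -5/2, span 2
hull edge (i=2, c=2) to (i=3, c=-1): slope -3, span 1
Factored form: p(x) = -1 ⊗ (x ⊕ 5/2) ⊗ (x ⊕ 5/2) ⊗ (x ⊕ 3)
Answer: roots = 5/2 (mult 2), 3 (mult 1)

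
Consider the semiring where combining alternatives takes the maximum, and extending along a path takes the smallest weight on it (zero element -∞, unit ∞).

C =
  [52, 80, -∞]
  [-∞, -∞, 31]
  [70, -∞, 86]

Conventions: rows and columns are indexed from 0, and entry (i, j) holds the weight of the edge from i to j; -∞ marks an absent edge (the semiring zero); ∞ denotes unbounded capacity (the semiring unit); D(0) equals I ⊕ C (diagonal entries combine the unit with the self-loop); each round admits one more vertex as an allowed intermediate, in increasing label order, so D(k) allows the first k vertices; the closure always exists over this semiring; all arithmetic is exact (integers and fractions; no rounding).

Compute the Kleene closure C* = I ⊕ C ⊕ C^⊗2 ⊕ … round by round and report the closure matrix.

D(0):
  [∞, 80, -∞]
  [-∞, ∞, 31]
  [70, -∞, ∞]
D(1):
  [∞, 80, -∞]
  [-∞, ∞, 31]
  [70, 70, ∞]
D(2):
  [∞, 80, 31]
  [-∞, ∞, 31]
  [70, 70, ∞]
D(3):
  [∞, 80, 31]
  [31, ∞, 31]
  [70, 70, ∞]
Answer: C* = [[∞, 80, 31], [31, ∞, 31], [70, 70, ∞]]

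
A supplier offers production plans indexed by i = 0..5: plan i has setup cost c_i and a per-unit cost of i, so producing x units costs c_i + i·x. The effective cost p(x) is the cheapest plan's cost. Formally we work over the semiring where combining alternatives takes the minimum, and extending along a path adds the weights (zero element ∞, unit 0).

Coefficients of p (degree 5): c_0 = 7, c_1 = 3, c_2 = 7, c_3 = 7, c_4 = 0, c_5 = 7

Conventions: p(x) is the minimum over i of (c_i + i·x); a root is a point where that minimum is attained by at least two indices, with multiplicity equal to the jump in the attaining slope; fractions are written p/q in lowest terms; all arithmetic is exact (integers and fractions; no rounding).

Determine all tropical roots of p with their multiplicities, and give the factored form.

hull edge (i=0, c=7) to (i=1, c=3): slope -4, span 1
hull edge (i=1, c=3) to (i=4, c=0): slope -1, span 3
hull edge (i=4, c=0) to (i=5, c=7): slope 7, span 1
Factored form: p(x) = 7 ⊗ (x ⊕ (-7)) ⊗ (x ⊕ 1) ⊗ (x ⊕ 1) ⊗ (x ⊕ 1) ⊗ (x ⊕ 4)
Answer: roots = -7 (mult 1), 1 (mult 3), 4 (mult 1)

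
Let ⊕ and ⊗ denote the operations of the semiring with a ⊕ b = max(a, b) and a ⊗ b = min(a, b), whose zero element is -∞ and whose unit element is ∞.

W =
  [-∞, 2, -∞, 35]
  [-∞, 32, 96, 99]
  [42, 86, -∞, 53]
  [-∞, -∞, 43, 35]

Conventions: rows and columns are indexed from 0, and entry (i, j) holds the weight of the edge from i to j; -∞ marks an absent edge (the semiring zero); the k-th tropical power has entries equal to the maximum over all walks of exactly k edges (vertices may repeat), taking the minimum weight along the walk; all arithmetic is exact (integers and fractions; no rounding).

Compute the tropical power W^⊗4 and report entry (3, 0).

W^⊗2:
  [-∞, 2, 35, 35]
  [42, 86, 43, 53]
  [-∞, 32, 86, 86]
  [42, 43, 35, 43]
W^⊗3:
  [35, 35, 35, 35]
  [42, 43, 86, 86]
  [42, 86, 43, 53]
  [35, 35, 43, 43]
W^⊗4:
  [35, 35, 35, 35]
  [42, 86, 43, 53]
  [42, 43, 86, 86]
  [42, 43, 43, 43]
Key observation: the optimum is the walk 3->2->1->2->0, with weight 43 min 86 min 96 min 42 = 42.
Optimal value attained by: walk 3->2->1->2->0.
Answer: (W^⊗4)[3][0] = 42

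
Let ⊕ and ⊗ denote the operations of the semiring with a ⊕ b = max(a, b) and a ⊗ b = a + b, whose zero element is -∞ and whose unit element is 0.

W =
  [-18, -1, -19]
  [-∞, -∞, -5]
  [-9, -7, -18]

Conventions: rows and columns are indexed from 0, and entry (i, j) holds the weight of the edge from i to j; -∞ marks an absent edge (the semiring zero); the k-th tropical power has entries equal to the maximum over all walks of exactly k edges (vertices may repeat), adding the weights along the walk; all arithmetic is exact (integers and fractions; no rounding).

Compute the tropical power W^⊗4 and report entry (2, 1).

W^⊗2:
  [-28, -19, -6]
  [-14, -12, -23]
  [-27, -10, -12]
W^⊗3:
  [-15, -13, -24]
  [-32, -15, -17]
  [-21, -19, -15]
W^⊗4:
  [-33, -16, -18]
  [-26, -24, -20]
  [-24, -22, -24]
Key observation: the optimum is the walk 2->0->1->2->1, with weight (-9) + (-1) + (-5) + (-7) = -22.
Optimal value attained by: walk 2->0->1->2->1.
Answer: (W^⊗4)[2][1] = -22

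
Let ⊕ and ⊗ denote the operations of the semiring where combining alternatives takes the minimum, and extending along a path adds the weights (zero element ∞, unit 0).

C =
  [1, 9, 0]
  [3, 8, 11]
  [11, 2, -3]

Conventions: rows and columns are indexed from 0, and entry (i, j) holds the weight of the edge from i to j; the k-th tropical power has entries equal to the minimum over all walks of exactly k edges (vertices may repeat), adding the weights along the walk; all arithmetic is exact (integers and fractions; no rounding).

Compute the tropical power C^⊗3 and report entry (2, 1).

C^⊗2:
  [2, 2, -3]
  [4, 12, 3]
  [5, -1, -6]
C^⊗3:
  [3, -1, -6]
  [5, 5, 0]
  [2, -4, -9]
Key observation: the optimum is the walk 2->2->2->1, with weight (-3) + (-3) + 2 = -4.
Optimal value attained by: walk 2->2->2->1.
Answer: (C^⊗3)[2][1] = -4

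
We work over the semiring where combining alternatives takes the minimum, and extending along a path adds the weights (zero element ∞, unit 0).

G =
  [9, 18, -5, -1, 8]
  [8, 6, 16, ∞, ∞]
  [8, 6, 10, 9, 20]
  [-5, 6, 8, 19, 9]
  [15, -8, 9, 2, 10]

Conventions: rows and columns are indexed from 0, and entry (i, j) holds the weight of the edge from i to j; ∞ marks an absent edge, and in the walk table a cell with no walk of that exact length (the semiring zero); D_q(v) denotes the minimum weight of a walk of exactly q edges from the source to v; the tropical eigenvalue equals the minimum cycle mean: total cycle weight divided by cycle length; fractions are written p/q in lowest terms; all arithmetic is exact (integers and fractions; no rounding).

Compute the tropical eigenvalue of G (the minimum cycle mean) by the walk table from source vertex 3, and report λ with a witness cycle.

q=0: [∞, ∞, ∞, 0, ∞]
q=1: [-5, 6, 8, 19, 9]
q=2: [4, 1, -10, -6, 3]
q=3: [-11, -5, -1, -1, 3]
q=4: [-6, -5, -16, -12, -3]
q=5: [-17, -11, -11, -7, -3]
Optimal cycle mean attained by: cycle 0->3->0, total (-1) + (-5), length 2.
Answer: λ = -3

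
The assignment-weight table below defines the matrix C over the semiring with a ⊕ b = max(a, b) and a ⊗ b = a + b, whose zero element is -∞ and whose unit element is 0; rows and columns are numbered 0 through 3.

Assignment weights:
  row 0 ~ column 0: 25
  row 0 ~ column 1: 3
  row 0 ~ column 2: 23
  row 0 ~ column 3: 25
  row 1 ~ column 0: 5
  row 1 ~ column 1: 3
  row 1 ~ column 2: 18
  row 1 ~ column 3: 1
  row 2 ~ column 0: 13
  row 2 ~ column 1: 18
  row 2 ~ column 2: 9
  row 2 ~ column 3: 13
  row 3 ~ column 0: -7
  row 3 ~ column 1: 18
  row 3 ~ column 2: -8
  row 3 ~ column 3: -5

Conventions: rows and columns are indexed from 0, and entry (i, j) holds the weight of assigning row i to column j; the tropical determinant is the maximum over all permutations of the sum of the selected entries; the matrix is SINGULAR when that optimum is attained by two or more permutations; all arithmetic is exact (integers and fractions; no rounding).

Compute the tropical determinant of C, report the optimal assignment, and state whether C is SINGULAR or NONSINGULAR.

σ = (0, 1, 2, 3): 25 + 3 + 9 + (-5) = 32
σ = (0, 1, 3, 2): 25 + 3 + 13 + (-8) = 33
σ = (0, 2, 1, 3): 25 + 18 + 18 + (-5) = 56
σ = (0, 2, 3, 1): 25 + 18 + 13 + 18 = 74
σ = (0, 3, 1, 2): 25 + 1 + 18 + (-8) = 36
σ = (0, 3, 2, 1): 25 + 1 + 9 + 18 = 53
σ = (1, 0, 2, 3): 3 + 5 + 9 + (-5) = 12
σ = (1, 0, 3, 2): 3 + 5 + 13 + (-8) = 13
σ = (1, 2, 0, 3): 3 + 18 + 13 + (-5) = 29
σ = (1, 2, 3, 0): 3 + 18 + 13 + (-7) = 27
σ = (1, 3, 0, 2): 3 + 1 + 13 + (-8) = 9
σ = (1, 3, 2, 0): 3 + 1 + 9 + (-7) = 6
σ = (2, 0, 1, 3): 23 + 5 + 18 + (-5) = 41
σ = (2, 0, 3, 1): 23 + 5 + 13 + 18 = 59
σ = (2, 1, 0, 3): 23 + 3 + 13 + (-5) = 34
σ = (2, 1, 3, 0): 23 + 3 + 13 + (-7) = 32
σ = (2, 3, 0, 1): 23 + 1 + 13 + 18 = 55
σ = (2, 3, 1, 0): 23 + 1 + 18 + (-7) = 35
σ = (3, 0, 1, 2): 25 + 5 + 18 + (-8) = 40
σ = (3, 0, 2, 1): 25 + 5 + 9 + 18 = 57
σ = (3, 1, 0, 2): 25 + 3 + 13 + (-8) = 33
σ = (3, 1, 2, 0): 25 + 3 + 9 + (-7) = 30
σ = (3, 2, 0, 1): 25 + 18 + 13 + 18 = 74
σ = (3, 2, 1, 0): 25 + 18 + 18 + (-7) = 54
Optimal value attained by: σ = (0, 2, 3, 1).
Answer: det⊕(C) = 74; verdict: SINGULAR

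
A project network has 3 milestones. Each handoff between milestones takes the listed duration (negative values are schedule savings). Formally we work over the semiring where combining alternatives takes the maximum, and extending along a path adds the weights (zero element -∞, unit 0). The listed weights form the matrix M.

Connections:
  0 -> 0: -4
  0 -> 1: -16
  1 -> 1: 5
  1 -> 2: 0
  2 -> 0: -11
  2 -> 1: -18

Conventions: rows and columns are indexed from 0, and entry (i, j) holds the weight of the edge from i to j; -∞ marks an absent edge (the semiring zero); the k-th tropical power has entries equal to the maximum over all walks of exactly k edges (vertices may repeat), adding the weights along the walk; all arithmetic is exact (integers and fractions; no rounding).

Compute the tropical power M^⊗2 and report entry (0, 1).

M^⊗2:
  [-8, -11, -16]
  [-11, 10, 5]
  [-15, -13, -18]
Key observation: the optimum is the walk 0->1->1, with weight (-16) + 5 = -11.
Optimal value attained by: walk 0->1->1.
Answer: (M^⊗2)[0][1] = -11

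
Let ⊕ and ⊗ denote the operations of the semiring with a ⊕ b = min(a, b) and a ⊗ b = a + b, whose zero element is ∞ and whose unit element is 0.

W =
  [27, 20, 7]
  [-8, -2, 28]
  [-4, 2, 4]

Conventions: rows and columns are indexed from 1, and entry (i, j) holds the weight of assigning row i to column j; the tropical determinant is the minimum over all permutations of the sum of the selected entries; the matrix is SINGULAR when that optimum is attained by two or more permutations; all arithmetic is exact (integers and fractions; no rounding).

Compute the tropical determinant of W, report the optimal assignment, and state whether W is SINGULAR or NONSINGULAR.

σ = (1, 2, 3): 27 + (-2) + 4 = 29
σ = (1, 3, 2): 27 + 28 + 2 = 57
σ = (2, 1, 3): 20 + (-8) + 4 = 16
σ = (2, 3, 1): 20 + 28 + (-4) = 44
σ = (3, 1, 2): 7 + (-8) + 2 = 1
σ = (3, 2, 1): 7 + (-2) + (-4) = 1
Optimal value attained by: σ = (3, 1, 2).
Answer: det⊕(W) = 1; verdict: SINGULAR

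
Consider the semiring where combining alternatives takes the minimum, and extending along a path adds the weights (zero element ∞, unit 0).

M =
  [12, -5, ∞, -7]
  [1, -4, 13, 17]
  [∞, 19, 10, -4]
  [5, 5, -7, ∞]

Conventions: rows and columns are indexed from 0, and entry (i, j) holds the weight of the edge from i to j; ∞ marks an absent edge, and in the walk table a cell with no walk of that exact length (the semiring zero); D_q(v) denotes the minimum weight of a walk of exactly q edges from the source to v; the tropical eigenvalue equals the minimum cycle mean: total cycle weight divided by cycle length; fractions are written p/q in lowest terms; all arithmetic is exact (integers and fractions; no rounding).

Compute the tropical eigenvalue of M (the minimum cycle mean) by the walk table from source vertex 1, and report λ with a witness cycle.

q=0: [∞, 0, ∞, ∞]
q=1: [1, -4, 13, 17]
q=2: [-3, -8, 9, -6]
q=3: [-7, -12, -13, -10]
q=4: [-11, -16, -17, -17]
Optimal cycle mean attained by: cycle 2->3->2, total (-4) + (-7), length 2.
Answer: λ = -11/2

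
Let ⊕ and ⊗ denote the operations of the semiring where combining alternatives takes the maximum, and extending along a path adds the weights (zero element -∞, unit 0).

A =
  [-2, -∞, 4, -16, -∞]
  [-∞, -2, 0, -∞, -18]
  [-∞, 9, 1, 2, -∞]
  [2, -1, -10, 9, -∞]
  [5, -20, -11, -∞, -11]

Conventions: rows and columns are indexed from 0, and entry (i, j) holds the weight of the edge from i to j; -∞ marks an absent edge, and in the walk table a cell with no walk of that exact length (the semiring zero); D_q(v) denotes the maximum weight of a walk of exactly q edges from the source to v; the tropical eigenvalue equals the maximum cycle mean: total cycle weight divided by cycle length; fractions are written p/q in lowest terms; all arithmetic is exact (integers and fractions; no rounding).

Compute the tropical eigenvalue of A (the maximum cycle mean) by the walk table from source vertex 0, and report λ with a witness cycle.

q=0: [0, -∞, -∞, -∞, -∞]
q=1: [-2, -∞, 4, -16, -∞]
q=2: [-4, 13, 5, 6, -∞]
q=3: [8, 14, 13, 15, -5]
q=4: [17, 22, 14, 24, -4]
q=5: [26, 23, 22, 33, 4]
Optimal cycle mean attained by: cycle 3->3, total 9, length 1.
Answer: λ = 9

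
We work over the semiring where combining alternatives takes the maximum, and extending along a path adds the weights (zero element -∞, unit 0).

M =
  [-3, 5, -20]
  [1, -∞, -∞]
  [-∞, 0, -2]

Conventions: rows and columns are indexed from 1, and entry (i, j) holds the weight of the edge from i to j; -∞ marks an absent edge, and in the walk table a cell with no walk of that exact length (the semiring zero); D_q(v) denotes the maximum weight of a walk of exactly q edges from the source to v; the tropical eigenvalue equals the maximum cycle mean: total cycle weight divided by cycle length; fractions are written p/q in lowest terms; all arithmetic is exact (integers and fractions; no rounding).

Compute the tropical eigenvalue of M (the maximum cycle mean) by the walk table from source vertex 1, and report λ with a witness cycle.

q=0: [0, -∞, -∞]
q=1: [-3, 5, -20]
q=2: [6, 2, -22]
q=3: [3, 11, -14]
Optimal cycle mean attained by: cycle 1->2->1, total 5 + 1, length 2.
Answer: λ = 3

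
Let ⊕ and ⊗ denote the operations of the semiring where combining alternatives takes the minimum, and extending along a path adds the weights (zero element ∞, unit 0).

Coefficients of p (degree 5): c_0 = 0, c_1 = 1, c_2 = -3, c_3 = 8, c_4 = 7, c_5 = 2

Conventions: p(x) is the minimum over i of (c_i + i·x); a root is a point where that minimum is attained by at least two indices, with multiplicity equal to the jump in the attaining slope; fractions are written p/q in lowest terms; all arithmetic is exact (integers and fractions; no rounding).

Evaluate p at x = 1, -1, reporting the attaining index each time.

p(1) = min(0+0·1=0, 1+1·1=2, -3+2·1=-1, 8+3·1=11, 7+4·1=11, 2+5·1=7) = -1 (attained by i=2)
p(-1) = min(0+0·(-1)=0, 1+1·(-1)=0, -3+2·(-1)=-5, 8+3·(-1)=5, 7+4·(-1)=3, 2+5·(-1)=-3) = -5 (attained by i=2)
Answer: p(1) = -1; p(-1) = -5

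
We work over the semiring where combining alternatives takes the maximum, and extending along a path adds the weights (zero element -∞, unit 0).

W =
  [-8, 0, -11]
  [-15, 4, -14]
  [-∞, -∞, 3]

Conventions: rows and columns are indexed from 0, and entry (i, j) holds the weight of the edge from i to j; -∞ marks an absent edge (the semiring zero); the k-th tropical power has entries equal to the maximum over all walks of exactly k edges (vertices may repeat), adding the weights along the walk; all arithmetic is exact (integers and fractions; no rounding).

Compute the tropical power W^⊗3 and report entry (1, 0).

W^⊗2:
  [-15, 4, -8]
  [-11, 8, -10]
  [-∞, -∞, 6]
W^⊗3:
  [-11, 8, -5]
  [-7, 12, -6]
  [-∞, -∞, 9]
Key observation: the optimum is the walk 1->1->1->0, with weight 4 + 4 + (-15) = -7.
Optimal value attained by: walk 1->1->1->0.
Answer: (W^⊗3)[1][0] = -7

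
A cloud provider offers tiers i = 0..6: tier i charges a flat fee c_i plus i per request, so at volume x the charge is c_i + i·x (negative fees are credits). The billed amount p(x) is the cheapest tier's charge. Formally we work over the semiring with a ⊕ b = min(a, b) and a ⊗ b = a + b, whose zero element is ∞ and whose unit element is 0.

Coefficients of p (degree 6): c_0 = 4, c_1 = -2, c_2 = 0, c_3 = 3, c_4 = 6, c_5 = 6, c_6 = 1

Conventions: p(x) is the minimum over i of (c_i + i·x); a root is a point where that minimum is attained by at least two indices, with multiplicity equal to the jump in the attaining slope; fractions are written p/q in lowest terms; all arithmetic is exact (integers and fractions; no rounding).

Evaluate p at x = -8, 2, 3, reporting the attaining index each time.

p(-8) = min(4+0·(-8)=4, -2+1·(-8)=-10, 0+2·(-8)=-16, 3+3·(-8)=-21, 6+4·(-8)=-26, 6+5·(-8)=-34, 1+6·(-8)=-47) = -47 (attained by i=6)
p(2) = min(4+0·2=4, -2+1·2=0, 0+2·2=4, 3+3·2=9, 6+4·2=14, 6+5·2=16, 1+6·2=13) = 0 (attained by i=1)
p(3) = min(4+0·3=4, -2+1·3=1, 0+2·3=6, 3+3·3=12, 6+4·3=18, 6+5·3=21, 1+6·3=19) = 1 (attained by i=1)
Answer: p(-8) = -47; p(2) = 0; p(3) = 1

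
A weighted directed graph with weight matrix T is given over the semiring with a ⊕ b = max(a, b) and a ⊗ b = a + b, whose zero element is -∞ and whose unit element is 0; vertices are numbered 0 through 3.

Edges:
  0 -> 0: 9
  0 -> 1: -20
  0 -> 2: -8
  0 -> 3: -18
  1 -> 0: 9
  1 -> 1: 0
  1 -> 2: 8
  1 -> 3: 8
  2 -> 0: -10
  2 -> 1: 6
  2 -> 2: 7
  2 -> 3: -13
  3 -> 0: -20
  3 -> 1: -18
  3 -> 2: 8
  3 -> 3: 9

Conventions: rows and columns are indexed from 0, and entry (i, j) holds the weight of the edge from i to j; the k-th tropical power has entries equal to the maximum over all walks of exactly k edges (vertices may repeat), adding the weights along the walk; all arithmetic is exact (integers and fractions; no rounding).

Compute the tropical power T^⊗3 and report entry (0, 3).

T^⊗2:
  [18, -2, 1, -9]
  [18, 14, 16, 17]
  [15, 13, 14, 14]
  [-2, 14, 17, 18]
T^⊗3:
  [27, 7, 10, 6]
  [27, 22, 25, 26]
  [24, 20, 22, 23]
  [23, 23, 26, 27]
Key observation: the optimum is the walk 0->2->1->3, with weight (-8) + 6 + 8 = 6.
Optimal value attained by: walk 0->2->1->3.
Answer: (T^⊗3)[0][3] = 6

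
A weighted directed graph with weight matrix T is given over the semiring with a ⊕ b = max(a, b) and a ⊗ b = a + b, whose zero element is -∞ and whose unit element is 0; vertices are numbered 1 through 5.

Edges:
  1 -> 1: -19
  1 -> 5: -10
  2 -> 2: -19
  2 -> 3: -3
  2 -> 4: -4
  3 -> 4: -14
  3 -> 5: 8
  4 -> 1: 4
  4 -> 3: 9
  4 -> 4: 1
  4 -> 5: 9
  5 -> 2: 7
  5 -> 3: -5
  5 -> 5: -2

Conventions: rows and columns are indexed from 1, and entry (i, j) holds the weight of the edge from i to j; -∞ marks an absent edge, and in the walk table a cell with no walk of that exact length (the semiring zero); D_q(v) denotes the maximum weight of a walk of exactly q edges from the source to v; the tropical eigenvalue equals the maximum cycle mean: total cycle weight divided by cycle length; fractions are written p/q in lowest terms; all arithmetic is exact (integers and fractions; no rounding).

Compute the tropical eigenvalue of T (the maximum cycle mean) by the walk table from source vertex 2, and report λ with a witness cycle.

q=0: [-∞, 0, -∞, -∞, -∞]
q=1: [-∞, -19, -3, -4, -∞]
q=2: [0, -38, 5, -3, 5]
q=3: [1, 12, 6, -2, 13]
q=4: [2, 20, 9, 8, 14]
q=5: [12, 21, 17, 16, 17]
Optimal cycle mean attained by: cycle 2->4->3->5->2, total (-4) + 9 + 8 + 7, length 4.
Answer: λ = 5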